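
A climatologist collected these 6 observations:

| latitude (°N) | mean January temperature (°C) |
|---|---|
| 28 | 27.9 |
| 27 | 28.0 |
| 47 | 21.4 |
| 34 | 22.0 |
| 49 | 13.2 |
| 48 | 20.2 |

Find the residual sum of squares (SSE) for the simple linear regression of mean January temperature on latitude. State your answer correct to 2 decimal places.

38.82

n = 6, Σx = 233, Σy = 132.7, Σxy = 4907.4, Σx² = 9583, Σy² = 3086.65
Sxx = Σx² − (Σx)²/n = 9583 − 9048.166667 = 534.833333
Sxy = Σxy − (Σx)(Σy)/n = 4907.4 − 5153.183333 = -245.783333
Syy = Σy² − (Σy)²/n = 3086.65 − 2934.881667 = 151.768333
b = Sxy/Sxx = -245.783333/534.833333 = -0.459551
SSE = Syy − b·Sxy = 151.768333 − (-0.459551)·(-245.783333) = 38.818292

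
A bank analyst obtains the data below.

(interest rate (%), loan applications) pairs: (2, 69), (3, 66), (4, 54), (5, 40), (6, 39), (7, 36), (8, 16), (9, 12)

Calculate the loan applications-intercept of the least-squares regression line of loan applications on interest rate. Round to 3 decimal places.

n = 8, Σx = 44, Σy = 332, Σxy = 1474, Σx² = 284
Sxx = Σx² − (Σx)²/n = 284 − 242 = 42
Sxy = Σxy − (Σx)(Σy)/n = 1474 − 1826 = -352
b = Sxy/Sxx = -352/42 = -8.380952
a = ȳ − b·x̄ = 41.5 − (-8.380952)·5.5 = 87.595238

87.595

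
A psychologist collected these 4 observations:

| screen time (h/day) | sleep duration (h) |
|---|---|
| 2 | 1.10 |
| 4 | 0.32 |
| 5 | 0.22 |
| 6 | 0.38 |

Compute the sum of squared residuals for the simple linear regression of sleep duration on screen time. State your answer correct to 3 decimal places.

n = 4, Σx = 17, Σy = 2.02, Σxy = 6.86, Σx² = 81, Σy² = 1.5052
Sxx = Σx² − (Σx)²/n = 81 − 72.25 = 8.75
Sxy = Σxy − (Σx)(Σy)/n = 6.86 − 8.585 = -1.725
Syy = Σy² − (Σy)²/n = 1.5052 − 1.0201 = 0.4851
b = Sxy/Sxx = -1.725/8.75 = -0.197143
SSE = Syy − b·Sxy = 0.4851 − (-0.197143)·(-1.725) = 0.145029

0.145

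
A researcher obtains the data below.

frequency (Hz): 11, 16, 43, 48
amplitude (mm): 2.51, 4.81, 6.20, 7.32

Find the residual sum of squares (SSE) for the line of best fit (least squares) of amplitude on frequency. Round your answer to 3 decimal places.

1.814

n = 4, Σx = 118, Σy = 20.84, Σxy = 722.53, Σx² = 4530, Σy² = 121.4586
Sxx = Σx² − (Σx)²/n = 4530 − 3481 = 1049
Sxy = Σxy − (Σx)(Σy)/n = 722.53 − 614.78 = 107.75
Syy = Σy² − (Σy)²/n = 121.4586 − 108.5764 = 12.8822
b = Sxy/Sxx = 107.75/1049 = 0.102717
SSE = Syy − b·Sxy = 12.8822 − 0.102717·107.75 = 1.814457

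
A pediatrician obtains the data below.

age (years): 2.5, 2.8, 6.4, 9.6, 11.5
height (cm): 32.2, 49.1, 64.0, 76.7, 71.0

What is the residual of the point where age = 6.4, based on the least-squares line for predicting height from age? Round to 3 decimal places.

n = 5, Σx = 32.8, Σy = 293, Σxy = 2180.4, Σx² = 279.46
Sxx = Σx² − (Σx)²/n = 279.46 − 215.168 = 64.292
Sxy = Σxy − (Σx)(Σy)/n = 2180.4 − 1922.08 = 258.32
b = Sxy/Sxx = 258.32/64.292 = 4.017918
a = ȳ − b·x̄ = 58.6 − 4.017918·6.56 = 32.242456
ŷ(6.4) = 32.242456 + 4.017918·6.4 = 57.957133
residual = y − ŷ = 64.0 − 57.957133 = 6.042867

6.043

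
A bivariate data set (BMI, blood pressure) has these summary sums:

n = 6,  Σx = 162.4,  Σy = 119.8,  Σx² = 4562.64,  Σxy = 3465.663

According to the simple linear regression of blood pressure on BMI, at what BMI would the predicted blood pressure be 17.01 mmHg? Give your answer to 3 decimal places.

24.853

Sxx = Σx² − (Σx)²/n = 4562.64 − 4395.626667 = 167.013333
Sxy = Σxy − (Σx)(Σy)/n = 3465.663 − 3242.586667 = 223.076333
b = Sxy/Sxx = 223.076333/167.013333 = 1.335680
a = ȳ − b·x̄ = 19.966667 − 1.335680·27.066667 = -16.185733
Set a + b·x = 17.01: x = (17.01 − (-16.185733)) / 1.335680 = 24.853062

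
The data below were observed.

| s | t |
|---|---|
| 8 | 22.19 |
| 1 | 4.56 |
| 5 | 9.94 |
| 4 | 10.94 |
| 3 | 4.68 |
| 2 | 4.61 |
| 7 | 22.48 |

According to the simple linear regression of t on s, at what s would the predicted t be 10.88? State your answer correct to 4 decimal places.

n = 7, Σx = 30, Σy = 79.4, Σxy = 456.16, Σx² = 168
Sxx = Σx² − (Σx)²/n = 168 − 128.571429 = 39.428571
Sxy = Σxy − (Σx)(Σy)/n = 456.16 − 340.285714 = 115.874286
b = Sxy/Sxx = 115.874286/39.428571 = 2.938841
a = ȳ − b·x̄ = 11.342857 − 2.938841·4.285714 = -1.252174
Set a + b·x = 10.88: x = (10.88 − (-1.252174)) / 2.938841 = 4.128218

4.1282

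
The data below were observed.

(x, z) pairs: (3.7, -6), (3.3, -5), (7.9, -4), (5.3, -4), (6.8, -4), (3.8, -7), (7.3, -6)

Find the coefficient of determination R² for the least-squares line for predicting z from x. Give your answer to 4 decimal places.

n = 7, Σx = 38.1, Σy = -36, Σxy = -189.1, Σx² = 229.05, Σy² = 194
Sxx = Σx² − (Σx)²/n = 229.05 − 207.372857 = 21.677143
Sxy = Σxy − (Σx)(Σy)/n = -189.1 − (-195.942857) = 6.842857
Syy = Σy² − (Σy)²/n = 194 − 185.142857 = 8.857143
R² = Sxy²/(Sxx·Syy) = (6.842857)²/(21.677143·8.857143) = 0.243882

0.2439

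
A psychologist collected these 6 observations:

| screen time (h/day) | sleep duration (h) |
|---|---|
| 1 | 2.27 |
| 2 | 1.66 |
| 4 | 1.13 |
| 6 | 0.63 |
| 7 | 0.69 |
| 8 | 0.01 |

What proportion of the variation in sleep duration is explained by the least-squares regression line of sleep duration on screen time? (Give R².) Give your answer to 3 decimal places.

n = 6, Σx = 28, Σy = 6.39, Σxy = 18.8, Σx² = 170, Σy² = 10.0585
Sxx = Σx² − (Σx)²/n = 170 − 130.666667 = 39.333333
Sxy = Σxy − (Σx)(Σy)/n = 18.8 − 29.82 = -11.02
Syy = Σy² − (Σy)²/n = 10.0585 − 6.80535 = 3.25315
R² = Sxy²/(Sxx·Syy) = (-11.02)²/(39.333333·3.25315) = 0.949070

0.949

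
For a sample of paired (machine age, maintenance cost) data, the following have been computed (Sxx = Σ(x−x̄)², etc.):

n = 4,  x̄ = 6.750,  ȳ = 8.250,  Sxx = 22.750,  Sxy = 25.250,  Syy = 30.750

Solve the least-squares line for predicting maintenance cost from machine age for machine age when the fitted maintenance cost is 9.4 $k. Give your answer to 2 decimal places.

b = Sxy/Sxx = 25.25/22.75 = 1.109890
a = ȳ − b·x̄ = 8.25 − 1.109890·6.75 = 0.758242
Set a + b·x = 9.4: x = (9.4 − 0.758242) / 1.109890 = 7.786139

7.79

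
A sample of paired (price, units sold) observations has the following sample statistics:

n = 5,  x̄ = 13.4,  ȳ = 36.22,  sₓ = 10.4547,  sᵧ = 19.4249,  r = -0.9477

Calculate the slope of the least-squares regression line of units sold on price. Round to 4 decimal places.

-1.7608

b = r · sᵧ/sₓ = -0.9477 · 19.4249/10.4547 = -1.760833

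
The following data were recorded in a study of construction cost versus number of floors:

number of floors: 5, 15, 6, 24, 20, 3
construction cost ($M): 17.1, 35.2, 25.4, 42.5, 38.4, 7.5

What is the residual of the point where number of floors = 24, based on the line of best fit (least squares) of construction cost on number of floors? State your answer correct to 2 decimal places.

n = 6, Σx = 73, Σy = 166.1, Σxy = 2576.4, Σx² = 1271
Sxx = Σx² − (Σx)²/n = 1271 − 888.166667 = 382.833333
Sxy = Σxy − (Σx)(Σy)/n = 2576.4 − 2020.883333 = 555.516667
b = Sxy/Sxx = 555.516667/382.833333 = 1.451067
a = ȳ − b·x̄ = 27.683333 − 1.451067·12.166667 = 10.028690
ŷ(24) = 10.028690 + 1.451067·24 = 44.854288
residual = y − ŷ = 42.5 − 44.854288 = -2.354288

-2.35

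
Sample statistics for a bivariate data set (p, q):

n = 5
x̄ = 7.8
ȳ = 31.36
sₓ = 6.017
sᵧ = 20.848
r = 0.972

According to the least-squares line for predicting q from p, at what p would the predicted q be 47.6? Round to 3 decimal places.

12.622

b = r · sᵧ/sₓ = 0.972 · 20.848/6.017 = 3.367834
a = ȳ − b·x̄ = 31.36 − 3.367834·7.8 = 5.090896
Set a + b·x = 47.6: x = (47.6 − 5.090896) / 3.367834 = 12.622091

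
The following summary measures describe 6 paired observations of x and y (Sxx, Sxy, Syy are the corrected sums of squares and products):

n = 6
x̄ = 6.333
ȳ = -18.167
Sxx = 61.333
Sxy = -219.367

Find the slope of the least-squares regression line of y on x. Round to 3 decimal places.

-3.577

b = Sxy/Sxx = -219.367/61.333 = -3.576655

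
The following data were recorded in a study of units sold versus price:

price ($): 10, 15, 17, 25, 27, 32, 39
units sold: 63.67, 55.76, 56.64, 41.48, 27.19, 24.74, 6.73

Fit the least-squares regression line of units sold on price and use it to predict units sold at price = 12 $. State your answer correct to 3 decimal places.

62.638

n = 7, Σx = 165, Σy = 276.21, Σxy = 5261.26, Σx² = 4513
Sxx = Σx² − (Σx)²/n = 4513 − 3889.285714 = 623.714286
Sxy = Σxy − (Σx)(Σy)/n = 5261.26 − 6510.664286 = -1249.404286
b = Sxy/Sxx = -1249.404286/623.714286 = -2.003168
a = ȳ − b·x̄ = 39.458571 − (-2.003168)·23.571429 = 86.676095
ŷ(12) = a + b·12 = 86.676095 + (-2.003168)·12 = 62.638083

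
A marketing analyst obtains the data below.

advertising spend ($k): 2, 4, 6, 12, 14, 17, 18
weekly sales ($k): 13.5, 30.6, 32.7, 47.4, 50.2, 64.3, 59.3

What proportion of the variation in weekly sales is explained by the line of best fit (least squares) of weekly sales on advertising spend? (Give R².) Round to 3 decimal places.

n = 7, Σx = 73, Σy = 298, Σxy = 3777.7, Σx² = 1009, Σy² = 14605.68
Sxx = Σx² − (Σx)²/n = 1009 − 761.285714 = 247.714286
Sxy = Σxy − (Σx)(Σy)/n = 3777.7 − 3107.714286 = 669.985714
Syy = Σy² − (Σy)²/n = 14605.68 − 12686.285714 = 1919.394286
R² = Sxy²/(Sxx·Syy) = (669.985714)²/(247.714286·1919.394286) = 0.944095

0.944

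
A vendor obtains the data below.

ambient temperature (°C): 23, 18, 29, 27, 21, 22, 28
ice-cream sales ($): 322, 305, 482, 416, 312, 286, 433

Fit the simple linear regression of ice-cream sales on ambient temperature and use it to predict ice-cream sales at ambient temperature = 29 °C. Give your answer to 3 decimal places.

n = 7, Σx = 168, Σy = 2556, Σxy = 63074, Σx² = 4132
Sxx = Σx² − (Σx)²/n = 4132 − 4032 = 100
Sxy = Σxy − (Σx)(Σy)/n = 63074 − 61344 = 1730
b = Sxy/Sxx = 1730/100 = 17.3
a = ȳ − b·x̄ = 365.142857 − 17.3·24 = -50.057143
ŷ(29) = a + b·29 = -50.057143 + 17.3·29 = 451.642857

451.643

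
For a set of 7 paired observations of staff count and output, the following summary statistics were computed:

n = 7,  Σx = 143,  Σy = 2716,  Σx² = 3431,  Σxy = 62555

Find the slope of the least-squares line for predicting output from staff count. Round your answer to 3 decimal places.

13.872

Sxx = Σx² − (Σx)²/n = 3431 − 2921.285714 = 509.714286
Sxy = Σxy − (Σx)(Σy)/n = 62555 − 55484 = 7071
b = Sxy/Sxx = 7071/509.714286 = 13.872478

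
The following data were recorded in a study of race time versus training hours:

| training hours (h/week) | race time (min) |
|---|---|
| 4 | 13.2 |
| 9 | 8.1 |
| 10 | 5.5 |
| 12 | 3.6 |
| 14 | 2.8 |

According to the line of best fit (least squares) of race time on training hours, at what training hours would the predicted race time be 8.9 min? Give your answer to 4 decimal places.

n = 5, Σx = 49, Σy = 33.2, Σxy = 263.1, Σx² = 537
Sxx = Σx² − (Σx)²/n = 537 − 480.2 = 56.8
Sxy = Σxy − (Σx)(Σy)/n = 263.1 − 325.36 = -62.26
b = Sxy/Sxx = -62.26/56.8 = -1.096127
a = ȳ − b·x̄ = 6.64 − (-1.096127)·9.8 = 17.382042
Set a + b·x = 8.9: x = (8.9 − 17.382042) / (-1.096127) = 7.738195

7.7382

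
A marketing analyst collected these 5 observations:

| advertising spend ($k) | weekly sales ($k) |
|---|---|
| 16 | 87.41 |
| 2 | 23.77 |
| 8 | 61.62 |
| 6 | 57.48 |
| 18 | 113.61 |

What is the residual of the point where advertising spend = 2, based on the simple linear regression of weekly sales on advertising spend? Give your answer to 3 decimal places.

n = 5, Σx = 50, Σy = 343.89, Σxy = 4328.92, Σx² = 684
Sxx = Σx² − (Σx)²/n = 684 − 500 = 184
Sxy = Σxy − (Σx)(Σy)/n = 4328.92 − 3438.9 = 890.02
b = Sxy/Sxx = 890.02/184 = 4.837065
a = ȳ − b·x̄ = 68.778 − 4.837065·10 = 20.407348
ŷ(2) = 20.407348 + 4.837065·2 = 30.081478
residual = y − ŷ = 23.77 − 30.081478 = -6.311478

-6.311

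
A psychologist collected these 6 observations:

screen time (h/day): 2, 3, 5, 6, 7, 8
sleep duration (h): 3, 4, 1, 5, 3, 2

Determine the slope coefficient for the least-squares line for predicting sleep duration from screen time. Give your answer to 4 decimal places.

n = 6, Σx = 31, Σy = 18, Σxy = 90, Σx² = 187
Sxx = Σx² − (Σx)²/n = 187 − 160.166667 = 26.833333
Sxy = Σxy − (Σx)(Σy)/n = 90 − 93 = -3
b = Sxy/Sxx = -3/26.833333 = -0.111801

-0.1118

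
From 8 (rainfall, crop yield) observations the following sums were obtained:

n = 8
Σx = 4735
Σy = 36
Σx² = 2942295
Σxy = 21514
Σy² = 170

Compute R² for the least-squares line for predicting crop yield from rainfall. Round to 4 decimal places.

0.0381

Sxx = Σx² − (Σx)²/n = 2942295 − 2802528.125 = 139766.875
Sxy = Σxy − (Σx)(Σy)/n = 21514 − 21307.5 = 206.5
Syy = Σy² − (Σy)²/n = 170 − 162 = 8
R² = Sxy²/(Sxx·Syy) = (206.5)²/(139766.875·8) = 0.038137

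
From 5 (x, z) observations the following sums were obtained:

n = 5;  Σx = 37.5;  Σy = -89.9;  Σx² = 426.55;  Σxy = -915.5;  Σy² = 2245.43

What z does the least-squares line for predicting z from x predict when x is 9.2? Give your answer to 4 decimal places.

-20.8026

Sxx = Σx² − (Σx)²/n = 426.55 − 281.25 = 145.3
Sxy = Σxy − (Σx)(Σy)/n = -915.5 − (-674.25) = -241.25
b = Sxy/Sxx = -241.25/145.3 = -1.660358
a = ȳ − b·x̄ = -17.98 − (-1.660358)·7.5 = -5.527316
ŷ(9.2) = a + b·9.2 = -5.527316 + (-1.660358)·9.2 = -20.802608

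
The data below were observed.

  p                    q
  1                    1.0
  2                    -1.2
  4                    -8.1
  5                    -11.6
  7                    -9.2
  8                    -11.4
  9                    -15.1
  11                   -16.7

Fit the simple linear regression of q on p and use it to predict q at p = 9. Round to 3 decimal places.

n = 8, Σx = 47, Σy = -72.3, Σxy = -567, Σx² = 361
Sxx = Σx² − (Σx)²/n = 361 − 276.125 = 84.875
Sxy = Σxy − (Σx)(Σy)/n = -567 − (-424.7625) = -142.2375
b = Sxy/Sxx = -142.2375/84.875 = -1.675847
a = ȳ − b·x̄ = -9.0375 − (-1.675847)·5.875 = 0.808100
ŷ(9) = a + b·9 = 0.808100 + (-1.675847)·9 = -14.274521

-14.275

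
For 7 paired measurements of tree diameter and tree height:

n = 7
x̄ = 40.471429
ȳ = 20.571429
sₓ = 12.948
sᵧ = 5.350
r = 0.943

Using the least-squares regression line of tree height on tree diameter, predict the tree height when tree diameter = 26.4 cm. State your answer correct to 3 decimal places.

15.089

b = r · sᵧ/sₓ = 0.943 · 5.35/12.948 = 0.389639
a = ȳ − b·x̄ = 20.571429 − 0.389639·40.471429 = 4.802169
ŷ(26.4) = a + b·26.4 = 4.802169 + 0.389639·26.4 = 15.088647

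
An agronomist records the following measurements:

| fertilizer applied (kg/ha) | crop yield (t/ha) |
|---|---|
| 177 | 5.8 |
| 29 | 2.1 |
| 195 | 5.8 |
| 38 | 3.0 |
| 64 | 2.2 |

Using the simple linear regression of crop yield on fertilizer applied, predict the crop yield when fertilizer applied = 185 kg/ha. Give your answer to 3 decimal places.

n = 5, Σx = 503, Σy = 18.9, Σxy = 2473.3, Σx² = 75735
Sxx = Σx² − (Σx)²/n = 75735 − 50601.8 = 25133.2
Sxy = Σxy − (Σx)(Σy)/n = 2473.3 − 1901.34 = 571.96
b = Sxy/Sxx = 571.96/25133.2 = 0.022757
a = ȳ − b·x̄ = 3.78 − 0.022757·100.6 = 1.490631
ŷ(185) = a + b·185 = 1.490631 + 0.022757·185 = 5.700703

5.701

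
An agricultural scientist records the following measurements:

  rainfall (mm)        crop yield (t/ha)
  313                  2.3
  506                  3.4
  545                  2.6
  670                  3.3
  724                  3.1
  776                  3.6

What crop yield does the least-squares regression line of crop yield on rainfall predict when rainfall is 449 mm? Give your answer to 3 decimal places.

2.733

n = 6, Σx = 3534, Σy = 18.3, Σxy = 11106.3, Σx² = 2226282
Sxx = Σx² − (Σx)²/n = 2226282 − 2081526 = 144756
Sxy = Σxy − (Σx)(Σy)/n = 11106.3 − 10778.7 = 327.6
b = Sxy/Sxx = 327.6/144756 = 0.002263
a = ȳ − b·x̄ = 3.05 − 0.002263·589 = 1.717023
ŷ(449) = a + b·449 = 1.717023 + 0.002263·449 = 2.733163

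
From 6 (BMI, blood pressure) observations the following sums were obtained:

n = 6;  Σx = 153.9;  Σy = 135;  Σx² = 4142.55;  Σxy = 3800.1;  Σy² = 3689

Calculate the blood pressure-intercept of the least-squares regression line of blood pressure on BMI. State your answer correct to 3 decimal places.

Sxx = Σx² − (Σx)²/n = 4142.55 − 3947.535 = 195.015
Sxy = Σxy − (Σx)(Σy)/n = 3800.1 − 3462.75 = 337.35
b = Sxy/Sxx = 337.35/195.015 = 1.729867
a = ȳ − b·x̄ = 22.5 − 1.729867·25.65 = -21.871087

-21.871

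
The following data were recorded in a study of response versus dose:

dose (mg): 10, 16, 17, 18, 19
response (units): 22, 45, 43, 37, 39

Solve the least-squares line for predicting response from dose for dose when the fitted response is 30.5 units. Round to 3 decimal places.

12.716

n = 5, Σx = 80, Σy = 186, Σxy = 3078, Σx² = 1330
Sxx = Σx² − (Σx)²/n = 1330 − 1280 = 50
Sxy = Σxy − (Σx)(Σy)/n = 3078 − 2976 = 102
b = Sxy/Sxx = 102/50 = 2.04
a = ȳ − b·x̄ = 37.2 − 2.04·16 = 4.56
Set a + b·x = 30.5: x = (30.5 − 4.56) / 2.04 = 12.715686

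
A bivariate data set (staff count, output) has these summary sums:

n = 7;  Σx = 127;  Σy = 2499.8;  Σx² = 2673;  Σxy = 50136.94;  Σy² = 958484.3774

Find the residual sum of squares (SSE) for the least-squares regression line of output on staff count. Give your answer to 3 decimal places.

Sxx = Σx² − (Σx)²/n = 2673 − 2304.142857 = 368.857143
Sxy = Σxy − (Σx)(Σy)/n = 50136.94 − 45353.514286 = 4783.425714
Syy = Σy² − (Σy)²/n = 958484.3774 − 892714.291429 = 65770.085971
b = Sxy/Sxx = 4783.425714/368.857143 = 12.968234
SSE = Syy − b·Sxy = 65770.085971 − 12.968234·4783.425714 = 3737.502335

3737.502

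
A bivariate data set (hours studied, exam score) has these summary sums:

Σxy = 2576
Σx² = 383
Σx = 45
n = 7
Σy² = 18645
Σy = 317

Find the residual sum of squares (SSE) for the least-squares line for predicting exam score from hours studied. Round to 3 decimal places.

1199.209

Sxx = Σx² − (Σx)²/n = 383 − 289.285714 = 93.714286
Sxy = Σxy − (Σx)(Σy)/n = 2576 − 2037.857143 = 538.142857
Syy = Σy² − (Σy)²/n = 18645 − 14355.571429 = 4289.428571
b = Sxy/Sxx = 538.142857/93.714286 = 5.742378
SSE = Syy − b·Sxy = 4289.428571 − 5.742378·538.142857 = 1199.208841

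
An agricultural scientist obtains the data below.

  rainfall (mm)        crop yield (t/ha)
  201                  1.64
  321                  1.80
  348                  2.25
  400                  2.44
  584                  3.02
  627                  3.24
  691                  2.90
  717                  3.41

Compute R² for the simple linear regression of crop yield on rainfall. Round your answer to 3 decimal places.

0.910

n = 8, Σx = 3889, Σy = 20.7, Σxy = 10910.47, Σx² = 2150301, Σy² = 56.6018
Sxx = Σx² − (Σx)²/n = 2150301 − 1890540.125 = 259760.875
Sxy = Σxy − (Σx)(Σy)/n = 10910.47 − 10062.7875 = 847.6825
Syy = Σy² − (Σy)²/n = 56.6018 − 53.56125 = 3.04055
R² = Sxy²/(Sxx·Syy) = (847.6825)²/(259760.875·3.04055) = 0.909789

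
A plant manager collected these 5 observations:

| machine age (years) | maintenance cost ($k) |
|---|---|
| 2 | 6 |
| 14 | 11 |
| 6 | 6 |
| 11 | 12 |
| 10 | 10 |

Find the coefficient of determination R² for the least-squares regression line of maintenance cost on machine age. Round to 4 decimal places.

n = 5, Σx = 43, Σy = 45, Σxy = 434, Σx² = 457, Σy² = 437
Sxx = Σx² − (Σx)²/n = 457 − 369.8 = 87.2
Sxy = Σxy − (Σx)(Σy)/n = 434 − 387 = 47
Syy = Σy² − (Σy)²/n = 437 − 405 = 32
R² = Sxy²/(Sxx·Syy) = (47)²/(87.2·32) = 0.791643

0.7916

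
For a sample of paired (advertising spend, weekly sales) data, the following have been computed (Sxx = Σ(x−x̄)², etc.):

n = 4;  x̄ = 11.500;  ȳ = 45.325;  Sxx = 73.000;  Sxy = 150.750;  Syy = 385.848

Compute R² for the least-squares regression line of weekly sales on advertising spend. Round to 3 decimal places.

R² = Sxy²/(Sxx·Syy) = (150.75)²/(73·385.848) = 0.806818

0.807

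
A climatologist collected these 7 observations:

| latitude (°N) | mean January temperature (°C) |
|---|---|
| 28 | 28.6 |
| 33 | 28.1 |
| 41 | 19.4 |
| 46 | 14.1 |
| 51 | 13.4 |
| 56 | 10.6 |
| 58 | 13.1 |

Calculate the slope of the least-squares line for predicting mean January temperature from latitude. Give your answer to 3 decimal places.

n = 7, Σx = 313, Σy = 127.3, Σxy = 5208.9, Σx² = 14771
Sxx = Σx² − (Σx)²/n = 14771 − 13995.571429 = 775.428571
Sxy = Σxy − (Σx)(Σy)/n = 5208.9 − 5692.128571 = -483.228571
b = Sxy/Sxx = -483.228571/775.428571 = -0.623176

-0.623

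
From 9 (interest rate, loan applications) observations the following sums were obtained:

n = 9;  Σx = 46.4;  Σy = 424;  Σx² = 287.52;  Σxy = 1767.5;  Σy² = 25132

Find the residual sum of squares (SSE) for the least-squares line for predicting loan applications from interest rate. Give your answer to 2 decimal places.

Sxx = Σx² − (Σx)²/n = 287.52 − 239.217778 = 48.302222
Sxy = Σxy − (Σx)(Σy)/n = 1767.5 − 2185.955556 = -418.455556
Syy = Σy² − (Σy)²/n = 25132 − 19975.111111 = 5156.888889
b = Sxy/Sxx = -418.455556/48.302222 = -8.663278
SSE = Syy − b·Sxy = 5156.888889 − (-8.663278)·(-418.455556) = 1531.692285

1531.69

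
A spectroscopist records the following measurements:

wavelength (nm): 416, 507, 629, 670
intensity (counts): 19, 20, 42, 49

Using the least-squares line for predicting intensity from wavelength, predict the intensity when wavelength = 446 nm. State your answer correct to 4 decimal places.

n = 4, Σx = 2222, Σy = 130, Σxy = 77292, Σx² = 1274646
Sxx = Σx² − (Σx)²/n = 1274646 − 1234321 = 40325
Sxy = Σxy − (Σx)(Σy)/n = 77292 − 72215 = 5077
b = Sxy/Sxx = 5077/40325 = 0.125902
a = ȳ − b·x̄ = 32.5 − 0.125902·555.5 = -37.438586
ŷ(446) = a + b·446 = -37.438586 + 0.125902·446 = 18.713726

18.7137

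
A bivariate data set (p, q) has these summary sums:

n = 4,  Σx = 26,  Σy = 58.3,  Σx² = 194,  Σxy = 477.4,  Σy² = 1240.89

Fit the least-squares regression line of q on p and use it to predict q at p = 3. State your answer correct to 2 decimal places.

0.79

Sxx = Σx² − (Σx)²/n = 194 − 169 = 25
Sxy = Σxy − (Σx)(Σy)/n = 477.4 − 378.95 = 98.45
b = Sxy/Sxx = 98.45/25 = 3.938
a = ȳ − b·x̄ = 14.575 − 3.938·6.5 = -11.022
ŷ(3) = a + b·3 = -11.022 + 3.938·3 = 0.792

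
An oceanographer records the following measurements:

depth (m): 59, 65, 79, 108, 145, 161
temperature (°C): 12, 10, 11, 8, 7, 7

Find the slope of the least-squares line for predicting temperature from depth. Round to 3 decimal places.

n = 6, Σx = 617, Σy = 55, Σxy = 5233, Σx² = 72557
Sxx = Σx² − (Σx)²/n = 72557 − 63448.166667 = 9108.833333
Sxy = Σxy − (Σx)(Σy)/n = 5233 − 5655.833333 = -422.833333
b = Sxy/Sxx = -422.833333/9108.833333 = -0.046420

-0.046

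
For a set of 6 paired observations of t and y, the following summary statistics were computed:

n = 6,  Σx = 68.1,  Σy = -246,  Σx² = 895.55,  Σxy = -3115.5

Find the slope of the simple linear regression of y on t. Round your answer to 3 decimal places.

-2.638

Sxx = Σx² − (Σx)²/n = 895.55 − 772.935 = 122.615
Sxy = Σxy − (Σx)(Σy)/n = -3115.5 − (-2792.1) = -323.4
b = Sxy/Sxx = -323.4/122.615 = -2.637524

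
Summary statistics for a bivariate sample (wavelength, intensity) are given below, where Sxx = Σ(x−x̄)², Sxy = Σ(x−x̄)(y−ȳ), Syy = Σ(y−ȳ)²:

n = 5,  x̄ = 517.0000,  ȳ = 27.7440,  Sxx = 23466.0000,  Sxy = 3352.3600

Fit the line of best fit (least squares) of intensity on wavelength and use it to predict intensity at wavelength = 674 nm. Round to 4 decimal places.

b = Sxy/Sxx = 3352.36/23466 = 0.142860
a = ȳ − b·x̄ = 27.744 − 0.142860·517 = -46.114780
ŷ(674) = a + b·674 = -46.114780 + 0.142860·674 = 50.173068

50.1731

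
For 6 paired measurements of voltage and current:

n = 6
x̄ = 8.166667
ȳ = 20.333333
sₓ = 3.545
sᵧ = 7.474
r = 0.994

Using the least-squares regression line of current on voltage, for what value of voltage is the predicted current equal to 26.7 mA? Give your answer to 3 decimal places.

b = r · sᵧ/sₓ = 0.994 · 7.474/3.545 = 2.095672
a = ȳ − b·x̄ = 20.333333 − 2.095672·8.166667 = 3.218680
Set a + b·x = 26.7: x = (26.7 − 3.218680) / 2.095672 = 11.204675

11.205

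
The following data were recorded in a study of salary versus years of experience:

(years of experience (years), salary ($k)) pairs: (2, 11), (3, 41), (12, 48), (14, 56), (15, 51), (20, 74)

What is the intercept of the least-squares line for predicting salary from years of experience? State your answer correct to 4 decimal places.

18.0675

n = 6, Σx = 66, Σy = 281, Σxy = 3750, Σx² = 978
Sxx = Σx² − (Σx)²/n = 978 − 726 = 252
Sxy = Σxy − (Σx)(Σy)/n = 3750 − 3091 = 659
b = Sxy/Sxx = 659/252 = 2.615079
a = ȳ − b·x̄ = 46.833333 − 2.615079·11 = 18.067460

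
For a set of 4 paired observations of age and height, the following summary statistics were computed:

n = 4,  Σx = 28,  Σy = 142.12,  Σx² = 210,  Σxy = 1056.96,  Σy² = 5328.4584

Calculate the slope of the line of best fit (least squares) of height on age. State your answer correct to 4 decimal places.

4.4371

Sxx = Σx² − (Σx)²/n = 210 − 196 = 14
Sxy = Σxy − (Σx)(Σy)/n = 1056.96 − 994.84 = 62.12
b = Sxy/Sxx = 62.12/14 = 4.437143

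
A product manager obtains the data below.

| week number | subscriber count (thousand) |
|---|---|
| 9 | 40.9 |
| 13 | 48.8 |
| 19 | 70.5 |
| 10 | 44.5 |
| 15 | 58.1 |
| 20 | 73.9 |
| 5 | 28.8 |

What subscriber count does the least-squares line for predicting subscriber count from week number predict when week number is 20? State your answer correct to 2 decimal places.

n = 7, Σx = 91, Σy = 365.5, Σxy = 5280.5, Σx² = 1361
Sxx = Σx² − (Σx)²/n = 1361 − 1183 = 178
Sxy = Σxy − (Σx)(Σy)/n = 5280.5 − 4751.5 = 529
b = Sxy/Sxx = 529/178 = 2.971910
a = ȳ − b·x̄ = 52.214286 − 2.971910·13 = 13.579454
ŷ(20) = a + b·20 = 13.579454 + 2.971910·20 = 73.017657

73.02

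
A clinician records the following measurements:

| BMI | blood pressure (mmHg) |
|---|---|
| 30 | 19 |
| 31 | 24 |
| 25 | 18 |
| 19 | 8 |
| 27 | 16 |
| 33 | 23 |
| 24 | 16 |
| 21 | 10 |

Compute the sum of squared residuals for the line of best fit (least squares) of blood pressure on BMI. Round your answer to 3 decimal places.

n = 8, Σx = 210, Σy = 134, Σxy = 3701, Σx² = 5682, Σy² = 2466
Sxx = Σx² − (Σx)²/n = 5682 − 5512.5 = 169.5
Sxy = Σxy − (Σx)(Σy)/n = 3701 − 3517.5 = 183.5
Syy = Σy² − (Σy)²/n = 2466 − 2244.5 = 221.5
b = Sxy/Sxx = 183.5/169.5 = 1.082596
SSE = Syy − b·Sxy = 221.5 − 1.082596·183.5 = 22.843658

22.844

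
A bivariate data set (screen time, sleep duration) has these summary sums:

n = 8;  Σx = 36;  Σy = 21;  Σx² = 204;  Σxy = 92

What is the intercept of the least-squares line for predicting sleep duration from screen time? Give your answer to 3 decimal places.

Sxx = Σx² − (Σx)²/n = 204 − 162 = 42
Sxy = Σxy − (Σx)(Σy)/n = 92 − 94.5 = -2.5
b = Sxy/Sxx = -2.5/42 = -0.059524
a = ȳ − b·x̄ = 2.625 − (-0.059524)·4.5 = 2.892857

2.893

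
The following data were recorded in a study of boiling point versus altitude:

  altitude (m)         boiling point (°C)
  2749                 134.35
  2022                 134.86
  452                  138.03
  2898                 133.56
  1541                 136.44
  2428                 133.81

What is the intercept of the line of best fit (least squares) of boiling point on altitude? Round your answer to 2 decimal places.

138.89

n = 6, Σx = 12090, Σy = 811.05, Σxy = 1626606.23, Σx² = 28518058
Sxx = Σx² − (Σx)²/n = 28518058 − 24361350 = 4156708
Sxy = Σxy − (Σx)(Σy)/n = 1626606.23 − 1634265.75 = -7659.52
b = Sxy/Sxx = -7659.52/4156708 = -0.001843
a = ȳ − b·x̄ = 135.175 − (-0.001843)·2015 = 138.888018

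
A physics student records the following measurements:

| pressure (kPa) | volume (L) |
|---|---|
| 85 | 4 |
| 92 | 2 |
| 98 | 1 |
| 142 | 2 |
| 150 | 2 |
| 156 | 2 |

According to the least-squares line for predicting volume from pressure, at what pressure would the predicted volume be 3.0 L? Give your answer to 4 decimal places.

31.6426

n = 6, Σx = 723, Σy = 13, Σxy = 1518, Σx² = 92293
Sxx = Σx² − (Σx)²/n = 92293 − 87121.5 = 5171.5
Sxy = Σxy − (Σx)(Σy)/n = 1518 − 1566.5 = -48.5
b = Sxy/Sxx = -48.5/5171.5 = -0.009378
a = ȳ − b·x̄ = 2.166667 − (-0.009378)·120.5 = 3.296755
Set a + b·x = 3.0: x = (3.0 − 3.296755) / (-0.009378) = 31.642612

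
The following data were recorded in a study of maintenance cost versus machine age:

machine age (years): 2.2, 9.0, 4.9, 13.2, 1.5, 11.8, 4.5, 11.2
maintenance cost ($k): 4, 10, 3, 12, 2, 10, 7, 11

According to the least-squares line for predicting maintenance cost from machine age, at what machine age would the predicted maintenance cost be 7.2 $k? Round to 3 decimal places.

7.070

n = 8, Σx = 58.3, Σy = 59, Σxy = 547.6, Σx² = 571.27
Sxx = Σx² − (Σx)²/n = 571.27 − 424.86125 = 146.40875
Sxy = Σxy − (Σx)(Σy)/n = 547.6 − 429.9625 = 117.6375
b = Sxy/Sxx = 117.6375/146.40875 = 0.803487
a = ȳ − b·x̄ = 7.375 − 0.803487·7.2875 = 1.519590
Set a + b·x = 7.2: x = (7.2 − 1.519590) / 0.803487 = 7.069699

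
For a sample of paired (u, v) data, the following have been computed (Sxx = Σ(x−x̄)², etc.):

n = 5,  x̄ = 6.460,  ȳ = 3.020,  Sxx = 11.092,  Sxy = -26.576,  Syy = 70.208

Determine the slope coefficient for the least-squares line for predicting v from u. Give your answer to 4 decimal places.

-2.3960

b = Sxy/Sxx = -26.576/11.092 = -2.395961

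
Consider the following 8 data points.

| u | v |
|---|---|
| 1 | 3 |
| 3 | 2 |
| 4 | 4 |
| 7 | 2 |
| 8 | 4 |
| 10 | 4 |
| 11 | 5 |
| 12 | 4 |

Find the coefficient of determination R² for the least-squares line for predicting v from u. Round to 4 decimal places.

0.3616

n = 8, Σx = 56, Σy = 28, Σxy = 214, Σx² = 504, Σy² = 106
Sxx = Σx² − (Σx)²/n = 504 − 392 = 112
Sxy = Σxy − (Σx)(Σy)/n = 214 − 196 = 18
Syy = Σy² − (Σy)²/n = 106 − 98 = 8
R² = Sxy²/(Sxx·Syy) = (18)²/(112·8) = 0.361607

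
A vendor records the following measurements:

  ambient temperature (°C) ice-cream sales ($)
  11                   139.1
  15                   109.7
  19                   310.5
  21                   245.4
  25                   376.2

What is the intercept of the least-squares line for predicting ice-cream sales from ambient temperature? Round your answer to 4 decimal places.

-97.4534

n = 5, Σx = 91, Σy = 1180.9, Σxy = 23633.5, Σx² = 1773
Sxx = Σx² − (Σx)²/n = 1773 − 1656.2 = 116.8
Sxy = Σxy − (Σx)(Σy)/n = 23633.5 − 21492.38 = 2141.12
b = Sxy/Sxx = 2141.12/116.8 = 18.331507
a = ȳ − b·x̄ = 236.18 − 18.331507·18.2 = -97.453425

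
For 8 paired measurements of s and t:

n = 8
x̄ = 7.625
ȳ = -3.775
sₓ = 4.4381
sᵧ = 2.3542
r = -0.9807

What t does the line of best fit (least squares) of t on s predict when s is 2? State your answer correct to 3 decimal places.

-0.849

b = r · sᵧ/sₓ = -0.9807 · 2.3542/4.4381 = -0.520214
a = ȳ − b·x̄ = -3.775 − (-0.520214)·7.625 = 0.191636
ŷ(2) = a + b·2 = 0.191636 + (-0.520214)·2 = -0.848793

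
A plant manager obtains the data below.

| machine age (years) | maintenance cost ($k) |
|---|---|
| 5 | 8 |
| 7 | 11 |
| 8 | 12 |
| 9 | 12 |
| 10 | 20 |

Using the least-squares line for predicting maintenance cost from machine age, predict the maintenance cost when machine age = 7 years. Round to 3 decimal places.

11.000

n = 5, Σx = 39, Σy = 63, Σxy = 521, Σx² = 319
Sxx = Σx² − (Σx)²/n = 319 − 304.2 = 14.8
Sxy = Σxy − (Σx)(Σy)/n = 521 − 491.4 = 29.6
b = Sxy/Sxx = 29.6/14.8 = 2
a = ȳ − b·x̄ = 12.6 − 2·7.8 = -3
ŷ(7) = a + b·7 = -3 + 2·7 = 11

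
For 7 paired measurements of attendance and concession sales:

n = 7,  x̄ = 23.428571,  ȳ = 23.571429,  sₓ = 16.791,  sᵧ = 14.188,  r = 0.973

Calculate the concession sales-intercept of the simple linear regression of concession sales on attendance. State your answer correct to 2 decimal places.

b = r · sᵧ/sₓ = 0.973 · 14.188/16.791 = 0.822162
a = ȳ − b·x̄ = 23.571429 − 0.822162·23.428571 = 4.309346

4.31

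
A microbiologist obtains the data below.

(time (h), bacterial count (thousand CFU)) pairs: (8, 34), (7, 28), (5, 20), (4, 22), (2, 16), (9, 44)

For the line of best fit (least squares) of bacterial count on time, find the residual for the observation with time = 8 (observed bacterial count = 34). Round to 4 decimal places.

n = 6, Σx = 35, Σy = 164, Σxy = 1084, Σx² = 239
Sxx = Σx² − (Σx)²/n = 239 − 204.166667 = 34.833333
Sxy = Σxy − (Σx)(Σy)/n = 1084 − 956.666667 = 127.333333
b = Sxy/Sxx = 127.333333/34.833333 = 3.655502
a = ȳ − b·x̄ = 27.333333 − 3.655502·5.833333 = 6.009569
ŷ(8) = 6.009569 + 3.655502·8 = 35.253589
residual = y − ŷ = 34 − 35.253589 = -1.253589

-1.2536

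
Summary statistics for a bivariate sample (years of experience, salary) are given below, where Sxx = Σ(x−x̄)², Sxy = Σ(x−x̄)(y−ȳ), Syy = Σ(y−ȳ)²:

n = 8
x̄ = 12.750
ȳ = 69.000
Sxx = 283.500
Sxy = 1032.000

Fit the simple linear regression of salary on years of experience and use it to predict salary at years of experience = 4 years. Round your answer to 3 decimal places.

37.148

b = Sxy/Sxx = 1032/283.5 = 3.640212
a = ȳ − b·x̄ = 69 − 3.640212·12.75 = 22.587302
ŷ(4) = a + b·4 = 22.587302 + 3.640212·4 = 37.148148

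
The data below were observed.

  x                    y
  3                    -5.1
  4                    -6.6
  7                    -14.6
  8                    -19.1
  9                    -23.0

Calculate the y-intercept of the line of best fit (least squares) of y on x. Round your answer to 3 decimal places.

4.740

n = 5, Σx = 31, Σy = -68.4, Σxy = -503.7, Σx² = 219
Sxx = Σx² − (Σx)²/n = 219 − 192.2 = 26.8
Sxy = Σxy − (Σx)(Σy)/n = -503.7 − (-424.08) = -79.62
b = Sxy/Sxx = -79.62/26.8 = -2.970896
a = ȳ − b·x̄ = -13.68 − (-2.970896)·6.2 = 4.739552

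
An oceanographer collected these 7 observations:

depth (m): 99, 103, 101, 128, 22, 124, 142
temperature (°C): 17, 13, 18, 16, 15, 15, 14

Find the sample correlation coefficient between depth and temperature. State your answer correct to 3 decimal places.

-0.067

n = 7, Σx = 719, Σy = 108, Σxy = 11066, Σx² = 83019, Σy² = 1684
Sxx = Σx² − (Σx)²/n = 83019 − 73851.571429 = 9167.428571
Sxy = Σxy − (Σx)(Σy)/n = 11066 − 11093.142857 = -27.142857
Syy = Σy² − (Σy)²/n = 1684 − 1666.285714 = 17.714286
r = Sxy/√(Sxx·Syy) = -27.142857/√(162394.448980) = -27.142857/402.981946 = -0.067355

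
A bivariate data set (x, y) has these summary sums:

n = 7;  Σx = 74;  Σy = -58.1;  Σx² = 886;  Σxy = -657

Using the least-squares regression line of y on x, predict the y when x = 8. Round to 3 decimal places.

-7.239

Sxx = Σx² − (Σx)²/n = 886 − 782.285714 = 103.714286
Sxy = Σxy − (Σx)(Σy)/n = -657 − (-614.2) = -42.8
b = Sxy/Sxx = -42.8/103.714286 = -0.412672
a = ȳ − b·x̄ = -8.3 − (-0.412672)·10.571429 = -3.937466
ŷ(8) = a + b·8 = -3.937466 + (-0.412672)·8 = -7.238843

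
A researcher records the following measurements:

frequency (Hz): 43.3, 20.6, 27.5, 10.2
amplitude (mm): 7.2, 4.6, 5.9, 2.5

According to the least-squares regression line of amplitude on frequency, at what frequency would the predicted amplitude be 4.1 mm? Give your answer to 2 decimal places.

n = 4, Σx = 101.6, Σy = 20.2, Σxy = 594.27, Σx² = 3159.54
Sxx = Σx² − (Σx)²/n = 3159.54 − 2580.64 = 578.9
Sxy = Σxy − (Σx)(Σy)/n = 594.27 − 513.08 = 81.19
b = Sxy/Sxx = 81.19/578.9 = 0.140249
a = ȳ − b·x̄ = 5.05 − 0.140249·25.4 = 1.487682
Set a + b·x = 4.1: x = (4.1 − 1.487682) / 0.140249 = 18.626321

18.63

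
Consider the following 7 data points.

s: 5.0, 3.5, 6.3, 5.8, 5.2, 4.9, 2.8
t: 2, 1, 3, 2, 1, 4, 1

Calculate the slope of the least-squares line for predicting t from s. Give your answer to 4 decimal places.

n = 7, Σx = 33.5, Σy = 14, Σxy = 71.6, Σx² = 169.47
Sxx = Σx² − (Σx)²/n = 169.47 − 160.321429 = 9.148571
Sxy = Σxy − (Σx)(Σy)/n = 71.6 − 67 = 4.6
b = Sxy/Sxx = 4.6/9.148571 = 0.502811

0.5028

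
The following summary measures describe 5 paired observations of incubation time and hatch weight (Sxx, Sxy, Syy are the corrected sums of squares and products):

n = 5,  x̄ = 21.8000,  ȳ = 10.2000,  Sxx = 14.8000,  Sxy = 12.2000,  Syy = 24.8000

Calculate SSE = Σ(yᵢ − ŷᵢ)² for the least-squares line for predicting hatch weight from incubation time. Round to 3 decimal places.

b = Sxy/Sxx = 12.2/14.8 = 0.824324
SSE = Syy − b·Sxy = 24.8 − 0.824324·12.2 = 14.743243

14.743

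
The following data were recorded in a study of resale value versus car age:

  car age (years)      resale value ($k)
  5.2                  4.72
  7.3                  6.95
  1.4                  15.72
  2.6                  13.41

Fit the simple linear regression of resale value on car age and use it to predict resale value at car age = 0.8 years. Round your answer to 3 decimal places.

15.927

n = 4, Σx = 16.5, Σy = 40.8, Σxy = 132.153, Σx² = 89.05
Sxx = Σx² − (Σx)²/n = 89.05 − 68.0625 = 20.9875
Sxy = Σxy − (Σx)(Σy)/n = 132.153 − 168.3 = -36.147
b = Sxy/Sxx = -36.147/20.9875 = -1.722311
a = ȳ − b·x̄ = 10.2 − (-1.722311)·4.125 = 17.304532
ŷ(0.8) = a + b·0.8 = 17.304532 + (-1.722311)·0.8 = 15.926684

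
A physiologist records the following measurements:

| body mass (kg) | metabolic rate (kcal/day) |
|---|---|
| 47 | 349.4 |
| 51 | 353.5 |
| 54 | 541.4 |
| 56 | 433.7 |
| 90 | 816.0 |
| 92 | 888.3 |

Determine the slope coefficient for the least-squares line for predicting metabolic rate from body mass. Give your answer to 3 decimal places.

11.217

n = 6, Σx = 390, Σy = 3382.3, Σxy = 243136.7, Σx² = 27426
Sxx = Σx² − (Σx)²/n = 27426 − 25350 = 2076
Sxy = Σxy − (Σx)(Σy)/n = 243136.7 − 219849.5 = 23287.2
b = Sxy/Sxx = 23287.2/2076 = 11.217341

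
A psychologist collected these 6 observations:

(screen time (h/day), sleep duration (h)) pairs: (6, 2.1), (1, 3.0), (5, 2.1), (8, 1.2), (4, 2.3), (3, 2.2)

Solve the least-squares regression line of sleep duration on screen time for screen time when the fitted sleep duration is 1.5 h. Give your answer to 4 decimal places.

n = 6, Σx = 27, Σy = 12.9, Σxy = 51.5, Σx² = 151
Sxx = Σx² − (Σx)²/n = 151 − 121.5 = 29.5
Sxy = Σxy − (Σx)(Σy)/n = 51.5 − 58.05 = -6.55
b = Sxy/Sxx = -6.55/29.5 = -0.222034
a = ȳ − b·x̄ = 2.15 − (-0.222034)·4.5 = 3.149153
Set a + b·x = 1.5: x = (1.5 − 3.149153) / (-0.222034) = 7.427481

7.4275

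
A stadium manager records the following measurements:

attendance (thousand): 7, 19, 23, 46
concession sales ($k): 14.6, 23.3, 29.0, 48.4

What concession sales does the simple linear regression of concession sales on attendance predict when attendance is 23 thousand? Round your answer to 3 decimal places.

28.168

n = 4, Σx = 95, Σy = 115.3, Σxy = 3438.3, Σx² = 3055
Sxx = Σx² − (Σx)²/n = 3055 − 2256.25 = 798.75
Sxy = Σxy − (Σx)(Σy)/n = 3438.3 − 2738.375 = 699.925
b = Sxy/Sxx = 699.925/798.75 = 0.876275
a = ȳ − b·x̄ = 28.825 − 0.876275·23.75 = 8.013459
ŷ(23) = a + b·23 = 8.013459 + 0.876275·23 = 28.167793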